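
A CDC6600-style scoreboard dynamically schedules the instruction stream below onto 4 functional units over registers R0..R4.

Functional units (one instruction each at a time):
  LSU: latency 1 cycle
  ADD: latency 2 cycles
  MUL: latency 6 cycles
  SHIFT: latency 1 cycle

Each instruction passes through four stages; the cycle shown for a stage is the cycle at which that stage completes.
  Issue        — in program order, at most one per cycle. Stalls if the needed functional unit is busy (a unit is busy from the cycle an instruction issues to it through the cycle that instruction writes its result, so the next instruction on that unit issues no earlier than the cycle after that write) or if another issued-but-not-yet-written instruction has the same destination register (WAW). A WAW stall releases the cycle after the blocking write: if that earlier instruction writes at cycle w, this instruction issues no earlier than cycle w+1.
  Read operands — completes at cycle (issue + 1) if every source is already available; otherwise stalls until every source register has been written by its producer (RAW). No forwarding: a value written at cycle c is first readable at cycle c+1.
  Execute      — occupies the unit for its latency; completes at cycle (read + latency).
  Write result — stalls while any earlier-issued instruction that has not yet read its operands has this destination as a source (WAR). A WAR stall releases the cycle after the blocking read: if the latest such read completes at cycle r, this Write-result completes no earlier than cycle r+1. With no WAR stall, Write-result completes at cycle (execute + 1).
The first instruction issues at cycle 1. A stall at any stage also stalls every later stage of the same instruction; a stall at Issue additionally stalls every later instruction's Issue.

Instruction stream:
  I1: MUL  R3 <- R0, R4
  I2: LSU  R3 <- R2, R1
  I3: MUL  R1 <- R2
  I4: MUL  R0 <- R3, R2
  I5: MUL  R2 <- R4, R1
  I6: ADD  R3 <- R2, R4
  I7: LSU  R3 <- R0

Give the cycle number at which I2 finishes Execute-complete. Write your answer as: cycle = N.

I1: IS=1 RO=2 EX=8 WR=9
I2: IS=10 RO=11 EX=12 WR=13  [WAW R3: wait I1 write@9]
I3: IS=11 RO=12 EX=18 WR=19
I4: IS=20 RO=21 EX=27 WR=28  [struct: MUL busy until I3 writes@19]
I5: IS=29 RO=30 EX=36 WR=37  [struct: MUL busy until I4 writes@28]
I6: IS=30 RO=38 EX=40 WR=41  [RAW R2: wait I5 write@37]
I7: IS=42 RO=43 EX=44 WR=45  [WAW R3: wait I6 write@41]

cycle = 12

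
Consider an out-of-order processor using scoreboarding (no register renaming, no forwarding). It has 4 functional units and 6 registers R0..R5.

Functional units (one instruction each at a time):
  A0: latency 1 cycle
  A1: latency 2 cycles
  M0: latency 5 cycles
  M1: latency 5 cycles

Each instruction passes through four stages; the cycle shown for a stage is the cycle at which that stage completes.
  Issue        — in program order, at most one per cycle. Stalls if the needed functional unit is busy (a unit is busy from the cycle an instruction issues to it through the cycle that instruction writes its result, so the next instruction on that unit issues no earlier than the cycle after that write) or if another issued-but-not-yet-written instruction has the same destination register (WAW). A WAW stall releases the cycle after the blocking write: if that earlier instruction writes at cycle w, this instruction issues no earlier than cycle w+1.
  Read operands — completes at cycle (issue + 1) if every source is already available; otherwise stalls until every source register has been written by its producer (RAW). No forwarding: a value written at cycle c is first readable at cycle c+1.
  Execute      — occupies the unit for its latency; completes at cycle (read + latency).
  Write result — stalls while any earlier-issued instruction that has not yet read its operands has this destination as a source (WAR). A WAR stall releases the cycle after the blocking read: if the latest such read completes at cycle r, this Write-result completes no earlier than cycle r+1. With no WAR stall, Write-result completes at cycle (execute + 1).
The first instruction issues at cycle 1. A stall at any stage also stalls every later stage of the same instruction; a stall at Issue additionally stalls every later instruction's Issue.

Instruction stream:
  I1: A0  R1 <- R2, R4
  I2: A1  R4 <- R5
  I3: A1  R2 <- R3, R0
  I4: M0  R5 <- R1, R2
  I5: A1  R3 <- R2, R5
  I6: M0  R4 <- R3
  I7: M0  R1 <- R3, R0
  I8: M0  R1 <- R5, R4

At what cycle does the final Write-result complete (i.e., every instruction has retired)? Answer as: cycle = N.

t=1  I1→A0
t=2  I1 RO | I2→A1
t=3  I1 EX | I2 RO
t=4  I1 WR R1
t=5  I2 EX
t=6  I2 WR R4
t=7  I3→A1
t=8  I3 RO | I4→M0
t=10  I3 EX
t=11  I3 WR R2
t=12  I4 RO | I5→A1
t=17  I4 EX
t=18  I4 WR R5
t=19  I5 RO | I6→M0
t=21  I5 EX
t=22  I5 WR R3
t=23  I6 RO
t=28  I6 EX
t=29  I6 WR R4
t=30  I7→M0
t=31  I7 RO
t=36  I7 EX
t=37  I7 WR R1
t=38  I8→M0
t=39  I8 RO
t=44  I8 EX
t=45  I8 WR R1

cycle = 45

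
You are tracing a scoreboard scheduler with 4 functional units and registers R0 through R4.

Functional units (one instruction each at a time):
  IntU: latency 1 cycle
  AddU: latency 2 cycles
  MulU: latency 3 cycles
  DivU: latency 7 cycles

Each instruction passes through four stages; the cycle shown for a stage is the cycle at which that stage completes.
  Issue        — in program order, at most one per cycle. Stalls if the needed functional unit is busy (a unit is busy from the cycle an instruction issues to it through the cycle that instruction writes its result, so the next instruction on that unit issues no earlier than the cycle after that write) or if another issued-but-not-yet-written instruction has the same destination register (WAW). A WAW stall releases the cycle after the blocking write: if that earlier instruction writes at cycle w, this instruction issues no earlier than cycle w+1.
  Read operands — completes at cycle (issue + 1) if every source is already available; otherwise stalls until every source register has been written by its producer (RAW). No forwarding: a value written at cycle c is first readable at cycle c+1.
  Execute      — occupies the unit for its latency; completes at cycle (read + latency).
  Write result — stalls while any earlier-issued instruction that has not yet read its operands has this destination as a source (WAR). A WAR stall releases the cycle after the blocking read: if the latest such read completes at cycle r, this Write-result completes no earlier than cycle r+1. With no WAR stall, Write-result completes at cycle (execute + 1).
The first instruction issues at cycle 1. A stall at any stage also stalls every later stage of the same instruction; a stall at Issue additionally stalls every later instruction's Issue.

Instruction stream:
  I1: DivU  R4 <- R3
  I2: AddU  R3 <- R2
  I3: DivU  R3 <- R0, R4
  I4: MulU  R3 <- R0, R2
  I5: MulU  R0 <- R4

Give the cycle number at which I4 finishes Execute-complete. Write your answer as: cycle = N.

cycle = 25

t=1  I1 dispatched to DivU
t=2  I1 operands ready; I2 dispatched to AddU
t=3  I2 operands ready
t=5  I2 complete
t=6  R3←I2
t=9  I1 complete
t=10  R4←I1
t=11  I3 dispatched to DivU
t=12  I3 operands ready
t=19  I3 complete
t=20  R3←I3
t=21  I4 dispatched to MulU
t=22  I4 operands ready
t=25  I4 complete
t=26  R3←I4
t=27  I5 dispatched to MulU
t=28  I5 operands ready
t=31  I5 complete
t=32  R0←I5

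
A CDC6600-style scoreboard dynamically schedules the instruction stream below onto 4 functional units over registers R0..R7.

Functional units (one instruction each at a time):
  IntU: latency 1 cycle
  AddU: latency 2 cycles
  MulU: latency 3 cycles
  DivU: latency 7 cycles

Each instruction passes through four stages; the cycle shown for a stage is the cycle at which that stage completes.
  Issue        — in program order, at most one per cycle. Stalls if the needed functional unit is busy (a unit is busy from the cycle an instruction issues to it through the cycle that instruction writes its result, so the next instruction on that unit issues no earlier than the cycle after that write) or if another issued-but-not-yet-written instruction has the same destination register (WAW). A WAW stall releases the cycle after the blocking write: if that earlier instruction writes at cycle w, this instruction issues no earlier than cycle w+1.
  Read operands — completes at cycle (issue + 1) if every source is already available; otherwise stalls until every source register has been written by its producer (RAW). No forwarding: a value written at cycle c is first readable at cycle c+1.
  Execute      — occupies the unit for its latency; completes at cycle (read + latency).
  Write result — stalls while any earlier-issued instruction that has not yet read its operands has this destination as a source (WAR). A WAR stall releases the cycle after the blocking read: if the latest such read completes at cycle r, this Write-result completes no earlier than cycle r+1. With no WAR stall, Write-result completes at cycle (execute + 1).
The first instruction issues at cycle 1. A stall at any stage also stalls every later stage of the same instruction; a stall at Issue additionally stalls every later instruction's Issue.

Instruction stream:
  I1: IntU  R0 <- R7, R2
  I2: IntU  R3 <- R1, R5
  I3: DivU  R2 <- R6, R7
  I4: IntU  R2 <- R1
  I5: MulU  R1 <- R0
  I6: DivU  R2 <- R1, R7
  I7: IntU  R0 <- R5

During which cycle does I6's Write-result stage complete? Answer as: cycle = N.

cycle = 31

[1] I1→IntU
[2] I1 RO
[3] I1 EX
[4] I1 WR R0
[5] I2→IntU
[6] I2 RO | I3→DivU
[7] I2 EX | I3 RO
[8] I2 WR R3
[14] I3 EX
[15] I3 WR R2
[16] I4→IntU
[17] I4 RO | I5→MulU
[18] I4 EX | I5 RO
[19] I4 WR R2
[20] I6→DivU
[21] I5 EX | I7→IntU
[22] I5 WR R1 | I7 RO
[23] I6 RO | I7 EX
[24] I7 WR R0
[30] I6 EX
[31] I6 WR R2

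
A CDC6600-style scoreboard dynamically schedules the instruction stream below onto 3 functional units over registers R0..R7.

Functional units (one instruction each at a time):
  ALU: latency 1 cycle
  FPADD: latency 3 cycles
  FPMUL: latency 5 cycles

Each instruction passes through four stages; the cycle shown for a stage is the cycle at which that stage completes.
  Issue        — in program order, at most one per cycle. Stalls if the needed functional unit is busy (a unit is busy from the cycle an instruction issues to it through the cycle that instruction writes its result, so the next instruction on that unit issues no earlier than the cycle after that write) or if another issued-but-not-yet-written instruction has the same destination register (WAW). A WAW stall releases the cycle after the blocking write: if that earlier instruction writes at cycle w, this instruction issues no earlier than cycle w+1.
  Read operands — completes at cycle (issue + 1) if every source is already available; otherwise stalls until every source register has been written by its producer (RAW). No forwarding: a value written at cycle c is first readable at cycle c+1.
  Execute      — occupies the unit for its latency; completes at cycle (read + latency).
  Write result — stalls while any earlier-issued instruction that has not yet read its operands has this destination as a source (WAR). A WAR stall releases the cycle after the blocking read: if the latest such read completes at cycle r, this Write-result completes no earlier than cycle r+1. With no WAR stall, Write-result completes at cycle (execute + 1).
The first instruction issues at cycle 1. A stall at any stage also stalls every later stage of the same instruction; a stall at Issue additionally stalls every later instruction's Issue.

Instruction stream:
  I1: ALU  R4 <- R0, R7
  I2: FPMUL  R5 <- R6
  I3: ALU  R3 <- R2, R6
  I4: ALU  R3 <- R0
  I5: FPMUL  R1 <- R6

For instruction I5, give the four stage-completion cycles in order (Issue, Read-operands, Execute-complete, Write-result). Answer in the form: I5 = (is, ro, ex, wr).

I5 = (10, 11, 16, 17)

I1: IS=1 RO=2 EX=3 WR=4
I2: IS=2 RO=3 EX=8 WR=9
I3: IS=5 RO=6 EX=7 WR=8  [struct: ALU busy until I1 writes@4]
I4: IS=9 RO=10 EX=11 WR=12  [struct: ALU busy until I3 writes@8]
I5: IS=10 RO=11 EX=16 WR=17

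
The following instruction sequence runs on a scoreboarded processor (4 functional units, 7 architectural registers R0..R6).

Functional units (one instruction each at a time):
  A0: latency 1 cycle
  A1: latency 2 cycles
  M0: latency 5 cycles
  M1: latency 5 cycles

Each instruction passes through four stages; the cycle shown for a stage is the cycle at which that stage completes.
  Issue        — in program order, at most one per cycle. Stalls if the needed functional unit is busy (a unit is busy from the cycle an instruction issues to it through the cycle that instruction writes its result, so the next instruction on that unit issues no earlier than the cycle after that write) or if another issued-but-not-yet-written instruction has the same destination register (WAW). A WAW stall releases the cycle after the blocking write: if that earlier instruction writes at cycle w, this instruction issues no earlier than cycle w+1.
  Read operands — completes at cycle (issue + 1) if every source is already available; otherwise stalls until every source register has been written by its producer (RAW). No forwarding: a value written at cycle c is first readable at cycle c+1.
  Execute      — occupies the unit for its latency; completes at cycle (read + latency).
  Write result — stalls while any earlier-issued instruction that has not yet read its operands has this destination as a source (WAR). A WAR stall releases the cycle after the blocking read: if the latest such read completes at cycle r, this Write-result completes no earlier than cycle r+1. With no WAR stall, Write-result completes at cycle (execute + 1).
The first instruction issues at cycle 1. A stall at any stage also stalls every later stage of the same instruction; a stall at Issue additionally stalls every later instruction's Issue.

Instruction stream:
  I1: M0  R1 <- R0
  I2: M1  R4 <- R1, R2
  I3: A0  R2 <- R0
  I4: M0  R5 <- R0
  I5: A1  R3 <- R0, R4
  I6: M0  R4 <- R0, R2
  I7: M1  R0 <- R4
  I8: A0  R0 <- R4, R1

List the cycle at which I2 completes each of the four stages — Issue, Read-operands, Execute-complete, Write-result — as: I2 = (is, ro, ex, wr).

I2 = (2, 9, 14, 15)

[I1] 1/2/7/8
[I2] 2/9/14/15  (RAW R1: wait I1 write@8)
[I3] 3/4/5/10  (WAR R2: wait I2 read@9)
[I4] 9/10/15/16  (struct: M0 busy until I1 writes@8)
[I5] 10/16/18/19  (RAW R4: wait I2 write@15)
[I6] 17/18/23/24  (struct: M0 busy until I4 writes@16)
[I7] 18/25/30/31  (RAW R4: wait I6 write@24)
[I8] 32/33/34/35  (WAW R0: wait I7 write@31)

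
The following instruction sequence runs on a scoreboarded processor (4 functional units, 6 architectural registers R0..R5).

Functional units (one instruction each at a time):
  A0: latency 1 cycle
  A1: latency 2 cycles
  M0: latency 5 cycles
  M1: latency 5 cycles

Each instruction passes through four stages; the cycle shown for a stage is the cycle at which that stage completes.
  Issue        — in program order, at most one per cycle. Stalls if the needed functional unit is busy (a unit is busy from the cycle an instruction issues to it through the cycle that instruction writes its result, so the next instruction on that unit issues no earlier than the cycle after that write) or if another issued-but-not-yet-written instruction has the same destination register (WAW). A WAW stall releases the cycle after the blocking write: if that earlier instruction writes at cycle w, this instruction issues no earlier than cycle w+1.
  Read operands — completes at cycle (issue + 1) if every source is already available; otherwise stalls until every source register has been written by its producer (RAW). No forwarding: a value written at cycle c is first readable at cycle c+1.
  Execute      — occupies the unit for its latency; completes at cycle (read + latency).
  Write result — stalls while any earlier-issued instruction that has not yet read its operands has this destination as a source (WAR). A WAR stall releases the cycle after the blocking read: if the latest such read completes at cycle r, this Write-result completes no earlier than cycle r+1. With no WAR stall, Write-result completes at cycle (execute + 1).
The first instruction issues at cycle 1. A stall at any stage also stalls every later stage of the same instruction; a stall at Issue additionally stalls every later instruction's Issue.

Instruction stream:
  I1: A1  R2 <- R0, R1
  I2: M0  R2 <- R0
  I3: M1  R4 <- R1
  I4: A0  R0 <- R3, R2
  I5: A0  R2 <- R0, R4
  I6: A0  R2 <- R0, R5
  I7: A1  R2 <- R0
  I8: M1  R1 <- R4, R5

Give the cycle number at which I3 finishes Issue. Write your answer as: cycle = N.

I1  is:1  ro:2  ex:4  wr:5
I2  is:6  ro:7  ex:12  wr:13  — WAW R2: wait I1 write@5
I3  is:7  ro:8  ex:13  wr:14
I4  is:8  ro:14  ex:15  wr:16  — RAW R2: wait I2 write@13
I5  is:17  ro:18  ex:19  wr:20  — struct: A0 busy until I4 writes@16
I6  is:21  ro:22  ex:23  wr:24  — struct: A0 busy until I5 writes@20
I7  is:25  ro:26  ex:28  wr:29  — WAW R2: wait I6 write@24
I8  is:26  ro:27  ex:32  wr:33

cycle = 7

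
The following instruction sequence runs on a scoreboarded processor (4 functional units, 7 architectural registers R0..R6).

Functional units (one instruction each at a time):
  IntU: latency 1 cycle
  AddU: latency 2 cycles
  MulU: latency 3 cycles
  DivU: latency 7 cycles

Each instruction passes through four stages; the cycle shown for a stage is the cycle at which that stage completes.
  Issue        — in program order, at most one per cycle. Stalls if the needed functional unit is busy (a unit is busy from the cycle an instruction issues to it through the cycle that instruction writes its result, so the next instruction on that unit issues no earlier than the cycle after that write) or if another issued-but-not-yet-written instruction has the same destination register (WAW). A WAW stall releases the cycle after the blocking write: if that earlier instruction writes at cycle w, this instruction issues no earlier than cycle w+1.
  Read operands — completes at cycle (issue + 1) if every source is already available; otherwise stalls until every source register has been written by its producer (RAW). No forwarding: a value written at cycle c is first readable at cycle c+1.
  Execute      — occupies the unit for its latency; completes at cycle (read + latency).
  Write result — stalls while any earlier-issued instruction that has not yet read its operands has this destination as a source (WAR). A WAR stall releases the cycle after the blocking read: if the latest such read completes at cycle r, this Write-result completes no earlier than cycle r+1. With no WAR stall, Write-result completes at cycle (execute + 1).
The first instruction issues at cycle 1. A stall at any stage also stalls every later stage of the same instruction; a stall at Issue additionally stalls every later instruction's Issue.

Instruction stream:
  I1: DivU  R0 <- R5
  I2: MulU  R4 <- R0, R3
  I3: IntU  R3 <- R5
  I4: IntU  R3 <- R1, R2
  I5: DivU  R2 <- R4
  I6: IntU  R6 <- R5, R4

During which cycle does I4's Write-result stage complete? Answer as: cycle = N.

I1  is:1  ro:2  ex:9  wr:10
I2  is:2  ro:11  ex:14  wr:15  — RAW R0: wait I1 write@10
I3  is:3  ro:4  ex:5  wr:12  — WAR R3: wait I2 read@11
I4  is:13  ro:14  ex:15  wr:16  — struct: IntU busy until I3 writes@12
I5  is:14  ro:16  ex:23  wr:24  — RAW R4: wait I2 write@15
I6  is:17  ro:18  ex:19  wr:20  — struct: IntU busy until I4 writes@16

cycle = 16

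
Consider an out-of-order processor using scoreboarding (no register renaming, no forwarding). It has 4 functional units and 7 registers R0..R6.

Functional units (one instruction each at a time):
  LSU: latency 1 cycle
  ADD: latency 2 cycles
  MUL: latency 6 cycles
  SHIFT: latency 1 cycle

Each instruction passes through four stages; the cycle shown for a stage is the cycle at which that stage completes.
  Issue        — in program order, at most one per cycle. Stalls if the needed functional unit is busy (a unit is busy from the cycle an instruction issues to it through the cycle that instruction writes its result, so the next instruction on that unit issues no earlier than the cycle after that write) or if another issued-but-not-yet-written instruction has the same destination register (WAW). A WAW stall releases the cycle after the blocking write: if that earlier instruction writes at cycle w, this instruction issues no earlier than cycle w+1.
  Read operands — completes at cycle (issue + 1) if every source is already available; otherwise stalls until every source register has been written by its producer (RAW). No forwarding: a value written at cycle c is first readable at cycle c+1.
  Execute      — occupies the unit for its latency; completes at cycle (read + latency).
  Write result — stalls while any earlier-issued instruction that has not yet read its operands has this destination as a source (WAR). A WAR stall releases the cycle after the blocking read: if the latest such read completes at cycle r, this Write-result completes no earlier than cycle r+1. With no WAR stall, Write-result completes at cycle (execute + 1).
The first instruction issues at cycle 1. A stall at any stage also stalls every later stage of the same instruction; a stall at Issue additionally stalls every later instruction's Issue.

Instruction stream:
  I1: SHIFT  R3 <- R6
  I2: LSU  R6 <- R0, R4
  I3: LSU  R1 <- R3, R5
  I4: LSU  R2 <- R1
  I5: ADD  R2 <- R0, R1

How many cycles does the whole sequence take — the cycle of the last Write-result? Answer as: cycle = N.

cycle 1: I1 issues→SHIFT
cycle 2: I1 reads, I2 issues→LSU
cycle 3: I1 exec-done, I2 reads
cycle 4: I1 writes R3, I2 exec-done
cycle 5: I2 writes R6
cycle 6: I3 issues→LSU
cycle 7: I3 reads
cycle 8: I3 exec-done
cycle 9: I3 writes R1
cycle 10: I4 issues→LSU
cycle 11: I4 reads
cycle 12: I4 exec-done
cycle 13: I4 writes R2
cycle 14: I5 issues→ADD
cycle 15: I5 reads
cycle 17: I5 exec-done
cycle 18: I5 writes R2

cycle = 18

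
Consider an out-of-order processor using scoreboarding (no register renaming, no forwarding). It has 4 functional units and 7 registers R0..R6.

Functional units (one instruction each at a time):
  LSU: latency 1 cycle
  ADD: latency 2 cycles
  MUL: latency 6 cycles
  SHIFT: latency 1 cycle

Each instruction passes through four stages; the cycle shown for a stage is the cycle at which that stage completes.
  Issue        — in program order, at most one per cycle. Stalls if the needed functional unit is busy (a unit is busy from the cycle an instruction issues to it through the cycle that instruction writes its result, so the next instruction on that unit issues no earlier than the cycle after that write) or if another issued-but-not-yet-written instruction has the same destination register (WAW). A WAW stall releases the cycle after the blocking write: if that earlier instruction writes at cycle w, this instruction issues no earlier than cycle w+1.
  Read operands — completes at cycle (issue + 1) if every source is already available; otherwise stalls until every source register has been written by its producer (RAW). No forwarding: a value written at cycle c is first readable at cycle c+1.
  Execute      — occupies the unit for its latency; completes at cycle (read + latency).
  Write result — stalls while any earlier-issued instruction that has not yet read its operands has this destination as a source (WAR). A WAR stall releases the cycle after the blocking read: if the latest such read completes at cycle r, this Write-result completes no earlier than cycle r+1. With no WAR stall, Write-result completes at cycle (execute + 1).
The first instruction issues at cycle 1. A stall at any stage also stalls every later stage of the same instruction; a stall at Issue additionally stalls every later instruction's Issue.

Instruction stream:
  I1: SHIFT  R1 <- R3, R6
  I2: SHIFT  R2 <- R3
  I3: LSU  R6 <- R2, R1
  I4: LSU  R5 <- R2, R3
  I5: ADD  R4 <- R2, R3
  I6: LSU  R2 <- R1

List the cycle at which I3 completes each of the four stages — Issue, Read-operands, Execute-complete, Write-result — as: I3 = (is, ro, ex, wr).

I3 = (6, 9, 10, 11)

cycle 1: I1→SHIFT
cycle 2: I1 RO
cycle 3: I1 EX
cycle 4: I1 WR R1
cycle 5: I2→SHIFT
cycle 6: I2 RO, I3→LSU
cycle 7: I2 EX
cycle 8: I2 WR R2
cycle 9: I3 RO
cycle 10: I3 EX
cycle 11: I3 WR R6
cycle 12: I4→LSU
cycle 13: I4 RO, I5→ADD
cycle 14: I4 EX, I5 RO
cycle 15: I4 WR R5
cycle 16: I5 EX, I6→LSU
cycle 17: I5 WR R4, I6 RO
cycle 18: I6 EX
cycle 19: I6 WR R2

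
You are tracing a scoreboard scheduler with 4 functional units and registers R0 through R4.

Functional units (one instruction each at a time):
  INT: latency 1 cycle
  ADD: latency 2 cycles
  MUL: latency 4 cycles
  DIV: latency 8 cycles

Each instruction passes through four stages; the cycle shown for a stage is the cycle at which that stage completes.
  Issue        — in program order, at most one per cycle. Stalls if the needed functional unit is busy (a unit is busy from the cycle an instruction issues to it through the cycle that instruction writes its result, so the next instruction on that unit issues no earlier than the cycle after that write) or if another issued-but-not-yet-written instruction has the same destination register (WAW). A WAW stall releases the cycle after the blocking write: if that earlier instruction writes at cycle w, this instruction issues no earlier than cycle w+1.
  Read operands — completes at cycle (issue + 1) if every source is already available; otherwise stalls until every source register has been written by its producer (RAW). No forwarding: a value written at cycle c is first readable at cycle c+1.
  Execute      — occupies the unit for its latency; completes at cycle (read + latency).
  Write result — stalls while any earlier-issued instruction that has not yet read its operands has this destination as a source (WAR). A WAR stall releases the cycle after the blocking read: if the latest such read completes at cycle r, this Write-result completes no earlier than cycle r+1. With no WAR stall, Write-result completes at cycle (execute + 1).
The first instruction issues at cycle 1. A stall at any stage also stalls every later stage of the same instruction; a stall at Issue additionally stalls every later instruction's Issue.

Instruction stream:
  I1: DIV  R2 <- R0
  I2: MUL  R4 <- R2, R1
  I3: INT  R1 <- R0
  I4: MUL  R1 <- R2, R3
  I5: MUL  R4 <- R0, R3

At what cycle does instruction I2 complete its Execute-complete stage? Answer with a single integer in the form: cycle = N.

t=1  I1→DIV
t=2  I1 RO, I2→MUL
t=3  I3→INT
t=4  I3 RO
t=5  I3 EX
t=10  I1 EX
t=11  I1 WR R2
t=12  I2 RO
t=13  I3 WR R1
t=16  I2 EX
t=17  I2 WR R4
t=18  I4→MUL
t=19  I4 RO
t=23  I4 EX
t=24  I4 WR R1
t=25  I5→MUL
t=26  I5 RO
t=30  I5 EX
t=31  I5 WR R4

cycle = 16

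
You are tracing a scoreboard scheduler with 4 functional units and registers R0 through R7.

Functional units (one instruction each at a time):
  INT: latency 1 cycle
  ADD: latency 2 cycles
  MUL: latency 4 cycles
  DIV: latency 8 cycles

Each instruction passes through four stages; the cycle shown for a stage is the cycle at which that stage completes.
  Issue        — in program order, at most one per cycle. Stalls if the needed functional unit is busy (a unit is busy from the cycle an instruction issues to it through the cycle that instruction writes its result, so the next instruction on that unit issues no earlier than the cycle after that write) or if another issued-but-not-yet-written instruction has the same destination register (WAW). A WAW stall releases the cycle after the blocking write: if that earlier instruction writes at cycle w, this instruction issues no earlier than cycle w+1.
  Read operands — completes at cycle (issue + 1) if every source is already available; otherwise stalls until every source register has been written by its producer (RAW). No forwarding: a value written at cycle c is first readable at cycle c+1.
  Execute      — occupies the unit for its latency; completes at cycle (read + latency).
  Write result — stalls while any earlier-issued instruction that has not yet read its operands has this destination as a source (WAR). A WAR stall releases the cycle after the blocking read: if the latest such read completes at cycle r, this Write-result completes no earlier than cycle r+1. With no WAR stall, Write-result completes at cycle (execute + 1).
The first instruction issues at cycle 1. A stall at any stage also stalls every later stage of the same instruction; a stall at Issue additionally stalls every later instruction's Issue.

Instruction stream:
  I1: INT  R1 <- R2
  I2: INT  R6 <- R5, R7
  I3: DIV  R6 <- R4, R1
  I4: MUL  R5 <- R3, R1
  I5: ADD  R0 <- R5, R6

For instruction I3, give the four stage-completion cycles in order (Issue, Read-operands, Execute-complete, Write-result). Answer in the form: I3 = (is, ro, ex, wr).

I3 = (9, 10, 18, 19)

t=1  I1 dispatched to INT
t=2  I1 operands ready
t=3  I1 complete
t=4  R1←I1
t=5  I2 dispatched to INT
t=6  I2 operands ready
t=7  I2 complete
t=8  R6←I2
t=9  I3 dispatched to DIV
t=10  I3 operands ready | I4 dispatched to MUL
t=11  I4 operands ready | I5 dispatched to ADD
t=15  I4 complete
t=16  R5←I4
t=18  I3 complete
t=19  R6←I3
t=20  I5 operands ready
t=22  I5 complete
t=23  R0←I5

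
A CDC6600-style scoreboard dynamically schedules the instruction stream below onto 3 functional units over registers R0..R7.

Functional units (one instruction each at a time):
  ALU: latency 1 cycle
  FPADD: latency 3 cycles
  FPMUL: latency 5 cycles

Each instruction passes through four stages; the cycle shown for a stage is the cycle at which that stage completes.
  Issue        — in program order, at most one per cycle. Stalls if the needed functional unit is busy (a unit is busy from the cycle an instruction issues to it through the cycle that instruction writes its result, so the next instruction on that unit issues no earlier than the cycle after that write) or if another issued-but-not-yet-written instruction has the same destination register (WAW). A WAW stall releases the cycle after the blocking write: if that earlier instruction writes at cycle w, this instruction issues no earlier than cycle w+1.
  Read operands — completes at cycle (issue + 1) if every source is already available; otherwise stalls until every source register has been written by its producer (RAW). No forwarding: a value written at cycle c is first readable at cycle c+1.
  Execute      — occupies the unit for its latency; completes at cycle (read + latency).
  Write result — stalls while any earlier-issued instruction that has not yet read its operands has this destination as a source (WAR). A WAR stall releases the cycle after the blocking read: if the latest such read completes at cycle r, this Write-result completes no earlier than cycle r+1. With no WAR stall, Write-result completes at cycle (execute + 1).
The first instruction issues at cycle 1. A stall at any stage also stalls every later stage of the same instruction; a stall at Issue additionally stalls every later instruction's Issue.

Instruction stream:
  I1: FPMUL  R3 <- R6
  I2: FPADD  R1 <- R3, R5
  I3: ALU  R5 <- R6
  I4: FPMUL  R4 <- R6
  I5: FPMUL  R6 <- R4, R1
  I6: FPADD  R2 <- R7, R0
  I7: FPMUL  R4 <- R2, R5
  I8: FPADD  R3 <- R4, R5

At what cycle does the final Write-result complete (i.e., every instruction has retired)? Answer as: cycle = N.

cycle = 37

t=1  I1 dispatched to FPMUL
t=2  I1 operands ready | I2 dispatched to FPADD
t=3  I3 dispatched to ALU
t=4  I3 operands ready
t=5  I3 complete
t=7  I1 complete
t=8  R3←I1
t=9  I2 operands ready | I4 dispatched to FPMUL
t=10  R5←I3 | I4 operands ready
t=12  I2 complete
t=13  R1←I2
t=15  I4 complete
t=16  R4←I4
t=17  I5 dispatched to FPMUL
t=18  I5 operands ready | I6 dispatched to FPADD
t=19  I6 operands ready
t=22  I6 complete
t=23  I5 complete | R2←I6
t=24  R6←I5
t=25  I7 dispatched to FPMUL
t=26  I7 operands ready | I8 dispatched to FPADD
t=31  I7 complete
t=32  R4←I7
t=33  I8 operands ready
t=36  I8 complete
t=37  R3←I8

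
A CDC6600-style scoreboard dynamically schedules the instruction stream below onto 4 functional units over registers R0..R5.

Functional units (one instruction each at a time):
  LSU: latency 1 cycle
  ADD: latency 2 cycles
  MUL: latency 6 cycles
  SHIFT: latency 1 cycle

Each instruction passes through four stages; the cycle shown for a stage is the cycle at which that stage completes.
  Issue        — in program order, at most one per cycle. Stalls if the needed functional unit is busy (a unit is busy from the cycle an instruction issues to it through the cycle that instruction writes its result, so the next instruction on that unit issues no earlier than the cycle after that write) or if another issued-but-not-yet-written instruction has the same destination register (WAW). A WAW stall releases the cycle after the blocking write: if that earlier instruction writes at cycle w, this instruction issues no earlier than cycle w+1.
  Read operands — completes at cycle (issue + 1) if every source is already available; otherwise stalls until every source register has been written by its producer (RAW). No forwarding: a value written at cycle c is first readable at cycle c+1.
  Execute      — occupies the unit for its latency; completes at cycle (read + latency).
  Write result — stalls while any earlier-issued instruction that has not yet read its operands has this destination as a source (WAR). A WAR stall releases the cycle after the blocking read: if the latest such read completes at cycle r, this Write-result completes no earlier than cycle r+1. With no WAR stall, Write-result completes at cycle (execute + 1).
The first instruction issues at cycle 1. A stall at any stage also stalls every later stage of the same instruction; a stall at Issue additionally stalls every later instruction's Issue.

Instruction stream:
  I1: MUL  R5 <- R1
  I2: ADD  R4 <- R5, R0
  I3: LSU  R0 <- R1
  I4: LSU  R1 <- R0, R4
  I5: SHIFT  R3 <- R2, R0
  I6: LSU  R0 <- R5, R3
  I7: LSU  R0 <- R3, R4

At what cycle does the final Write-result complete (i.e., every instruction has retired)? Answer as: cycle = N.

I1: IS=1 RO=2 EX=8 WR=9
I2: IS=2 RO=10 EX=12 WR=13  [RAW R5: wait I1 write@9]
I3: IS=3 RO=4 EX=5 WR=11  [WAR R0: wait I2 read@10]
I4: IS=12 RO=14 EX=15 WR=16  [struct: LSU busy until I3 writes@11; RAW R4: wait I2 write@13]
I5: IS=13 RO=14 EX=15 WR=16
I6: IS=17 RO=18 EX=19 WR=20  [struct: LSU busy until I4 writes@16]
I7: IS=21 RO=22 EX=23 WR=24  [struct: LSU busy until I6 writes@20]

cycle = 24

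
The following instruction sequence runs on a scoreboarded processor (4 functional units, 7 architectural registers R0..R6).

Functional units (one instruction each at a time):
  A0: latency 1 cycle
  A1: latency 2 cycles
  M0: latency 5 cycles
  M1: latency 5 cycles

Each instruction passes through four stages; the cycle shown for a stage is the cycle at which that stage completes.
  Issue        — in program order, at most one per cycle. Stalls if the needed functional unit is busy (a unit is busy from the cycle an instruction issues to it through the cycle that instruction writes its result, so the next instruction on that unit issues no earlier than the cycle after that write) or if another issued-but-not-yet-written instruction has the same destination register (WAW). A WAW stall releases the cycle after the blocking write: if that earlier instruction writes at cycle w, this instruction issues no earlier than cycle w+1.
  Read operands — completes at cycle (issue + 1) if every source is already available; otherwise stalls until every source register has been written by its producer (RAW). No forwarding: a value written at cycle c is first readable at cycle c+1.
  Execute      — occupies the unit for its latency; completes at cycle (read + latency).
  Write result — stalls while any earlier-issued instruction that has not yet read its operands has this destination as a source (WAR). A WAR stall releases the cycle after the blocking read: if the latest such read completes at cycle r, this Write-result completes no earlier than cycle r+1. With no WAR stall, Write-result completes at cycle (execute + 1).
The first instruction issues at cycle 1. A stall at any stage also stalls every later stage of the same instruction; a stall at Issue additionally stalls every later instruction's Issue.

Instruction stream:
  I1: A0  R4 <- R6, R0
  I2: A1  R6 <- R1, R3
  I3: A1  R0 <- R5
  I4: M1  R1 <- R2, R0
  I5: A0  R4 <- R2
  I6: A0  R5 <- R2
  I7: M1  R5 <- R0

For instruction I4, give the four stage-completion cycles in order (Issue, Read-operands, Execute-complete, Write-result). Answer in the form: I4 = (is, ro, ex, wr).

I4 = (8, 12, 17, 18)

1) issue 1, read 2, done 3, write 4
2) issue 2, read 3, done 5, write 6
3) issue 7, read 8, done 10, write 11  <struct: A1 busy until I2 writes@6>
4) issue 8, read 12, done 17, write 18  <RAW R0: wait I3 write@11>
5) issue 9, read 10, done 11, write 12
6) issue 13, read 14, done 15, write 16  <struct: A0 busy until I5 writes@12>
7) issue 19, read 20, done 25, write 26  <struct: M1 busy until I4 writes@18>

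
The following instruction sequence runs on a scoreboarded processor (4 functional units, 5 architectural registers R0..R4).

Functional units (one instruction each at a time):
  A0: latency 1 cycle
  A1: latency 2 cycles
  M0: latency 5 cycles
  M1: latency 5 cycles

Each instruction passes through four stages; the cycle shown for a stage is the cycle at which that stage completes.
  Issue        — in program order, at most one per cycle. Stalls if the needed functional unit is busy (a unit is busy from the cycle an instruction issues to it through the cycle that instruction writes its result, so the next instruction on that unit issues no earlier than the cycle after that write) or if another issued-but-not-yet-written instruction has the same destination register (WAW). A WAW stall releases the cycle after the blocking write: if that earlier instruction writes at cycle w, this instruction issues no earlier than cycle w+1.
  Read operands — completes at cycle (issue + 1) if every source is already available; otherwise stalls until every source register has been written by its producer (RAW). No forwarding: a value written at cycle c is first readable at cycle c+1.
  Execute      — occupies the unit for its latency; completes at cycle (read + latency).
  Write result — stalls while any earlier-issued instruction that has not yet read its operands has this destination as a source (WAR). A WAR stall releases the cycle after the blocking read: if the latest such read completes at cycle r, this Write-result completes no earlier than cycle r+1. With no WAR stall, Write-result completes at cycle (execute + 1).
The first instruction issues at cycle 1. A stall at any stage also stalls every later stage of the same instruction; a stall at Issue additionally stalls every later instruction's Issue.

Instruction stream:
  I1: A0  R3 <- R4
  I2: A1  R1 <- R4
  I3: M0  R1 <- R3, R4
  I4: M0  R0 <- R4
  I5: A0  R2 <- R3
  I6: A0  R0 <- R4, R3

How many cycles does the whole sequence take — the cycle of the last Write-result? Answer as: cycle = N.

cycle = 26

  I1 | 1 | 2 | 3 | 4
  I2 | 2 | 3 | 5 | 6
  I3 | 7 | 8 | 13 | 14   WAW R1: wait I2 write@6
  I4 | 15 | 16 | 21 | 22   struct: M0 busy until I3 writes@14
  I5 | 16 | 17 | 18 | 19
  I6 | 23 | 24 | 25 | 26   WAW R0: wait I4 write@22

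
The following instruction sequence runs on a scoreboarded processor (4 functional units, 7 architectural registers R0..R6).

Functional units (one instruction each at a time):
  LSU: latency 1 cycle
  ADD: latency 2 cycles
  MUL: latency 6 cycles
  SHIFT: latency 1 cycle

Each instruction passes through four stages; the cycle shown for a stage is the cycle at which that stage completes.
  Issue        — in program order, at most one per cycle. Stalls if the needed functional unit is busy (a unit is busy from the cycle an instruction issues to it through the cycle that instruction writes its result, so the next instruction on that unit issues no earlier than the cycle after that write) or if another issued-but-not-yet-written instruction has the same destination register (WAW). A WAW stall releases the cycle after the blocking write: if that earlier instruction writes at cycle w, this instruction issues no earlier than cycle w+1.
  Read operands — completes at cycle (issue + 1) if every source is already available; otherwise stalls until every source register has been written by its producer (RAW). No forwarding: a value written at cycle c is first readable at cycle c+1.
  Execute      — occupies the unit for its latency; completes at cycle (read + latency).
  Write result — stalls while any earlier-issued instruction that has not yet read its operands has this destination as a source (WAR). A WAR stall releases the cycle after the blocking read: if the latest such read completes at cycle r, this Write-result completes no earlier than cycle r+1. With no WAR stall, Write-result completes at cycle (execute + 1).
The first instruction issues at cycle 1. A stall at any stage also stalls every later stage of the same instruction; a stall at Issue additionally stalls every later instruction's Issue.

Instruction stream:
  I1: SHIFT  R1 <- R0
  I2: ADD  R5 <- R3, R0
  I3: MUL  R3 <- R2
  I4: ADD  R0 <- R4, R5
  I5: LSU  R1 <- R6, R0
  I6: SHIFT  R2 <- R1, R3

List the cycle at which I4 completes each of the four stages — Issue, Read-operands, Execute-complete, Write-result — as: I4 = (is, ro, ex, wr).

I4 = (7, 8, 10, 11)

cycle 1: I1→SHIFT
cycle 2: I1 RO · I2→ADD
cycle 3: I1 EX · I2 RO · I3→MUL
cycle 4: I1 WR R1 · I3 RO
cycle 5: I2 EX
cycle 6: I2 WR R5
cycle 7: I4→ADD
cycle 8: I4 RO · I5→LSU
cycle 9: I6→SHIFT
cycle 10: I3 EX · I4 EX
cycle 11: I3 WR R3 · I4 WR R0
cycle 12: I5 RO
cycle 13: I5 EX
cycle 14: I5 WR R1
cycle 15: I6 RO
cycle 16: I6 EX
cycle 17: I6 WR R2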